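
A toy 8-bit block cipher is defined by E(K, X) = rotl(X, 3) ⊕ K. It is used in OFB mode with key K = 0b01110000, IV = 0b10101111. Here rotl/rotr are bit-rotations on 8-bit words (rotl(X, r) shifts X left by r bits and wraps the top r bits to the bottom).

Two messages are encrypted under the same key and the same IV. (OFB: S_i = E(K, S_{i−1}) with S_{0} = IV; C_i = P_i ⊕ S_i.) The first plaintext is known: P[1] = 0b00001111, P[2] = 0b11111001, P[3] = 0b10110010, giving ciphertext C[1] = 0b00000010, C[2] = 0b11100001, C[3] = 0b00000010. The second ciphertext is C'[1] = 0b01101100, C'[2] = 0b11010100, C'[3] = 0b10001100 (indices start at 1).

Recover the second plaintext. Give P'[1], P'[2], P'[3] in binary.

In OFB with a reused IV, both messages share the same keystream S_i, so C_i ⊕ C'_i = P_i ⊕ P'_i and thus P'_i = P_i ⊕ C_i ⊕ C'_i.
P'[1]: 0b00001111 ⊕ 0b00000010 ⊕ 0b01101100 = 0b01100001.
P'[2]: 0b11111001 ⊕ 0b11100001 ⊕ 0b11010100 = 0b11001100.
P'[3]: 0b10110010 ⊕ 0b00000010 ⊕ 0b10001100 = 0b00111100.

P'[1] = 0b01100001, P'[2] = 0b11001100, P'[3] = 0b00111100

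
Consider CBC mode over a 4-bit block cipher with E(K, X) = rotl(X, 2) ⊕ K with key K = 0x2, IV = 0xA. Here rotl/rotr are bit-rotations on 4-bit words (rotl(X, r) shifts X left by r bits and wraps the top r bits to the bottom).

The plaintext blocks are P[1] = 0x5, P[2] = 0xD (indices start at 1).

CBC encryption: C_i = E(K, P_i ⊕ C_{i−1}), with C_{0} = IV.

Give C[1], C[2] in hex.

C[1] = 0xD, C[2] = 0x2

C[1]: P[1] ⊕ 0xA = 0xF; E(K, 0xF) = 0xD.
C[2]: P[2] ⊕ 0xD = 0x0; E(K, 0x0) = 0x2.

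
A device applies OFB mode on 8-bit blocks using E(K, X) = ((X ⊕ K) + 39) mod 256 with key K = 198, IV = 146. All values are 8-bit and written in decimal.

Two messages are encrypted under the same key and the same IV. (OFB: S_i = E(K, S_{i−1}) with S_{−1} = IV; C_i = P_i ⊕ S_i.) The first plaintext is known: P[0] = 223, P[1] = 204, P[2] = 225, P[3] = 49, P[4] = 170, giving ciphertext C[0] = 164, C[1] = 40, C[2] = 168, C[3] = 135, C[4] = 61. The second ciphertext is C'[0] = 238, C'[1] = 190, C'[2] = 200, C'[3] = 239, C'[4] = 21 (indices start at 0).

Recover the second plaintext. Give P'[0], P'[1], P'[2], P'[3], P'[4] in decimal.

P'[0] = 149, P'[1] = 90, P'[2] = 129, P'[3] = 89, P'[4] = 130

In OFB with a reused IV, both messages share the same keystream S_i, so C_i ⊕ C'_i = P_i ⊕ P'_i and thus P'_i = P_i ⊕ C_i ⊕ C'_i.
P'[0]: 223 ⊕ 164 ⊕ 238 = 149.
P'[1]: 204 ⊕ 40 ⊕ 190 = 90.
P'[2]: 225 ⊕ 168 ⊕ 200 = 129.
P'[3]: 49 ⊕ 135 ⊕ 239 = 89.
P'[4]: 170 ⊕ 61 ⊕ 21 = 130.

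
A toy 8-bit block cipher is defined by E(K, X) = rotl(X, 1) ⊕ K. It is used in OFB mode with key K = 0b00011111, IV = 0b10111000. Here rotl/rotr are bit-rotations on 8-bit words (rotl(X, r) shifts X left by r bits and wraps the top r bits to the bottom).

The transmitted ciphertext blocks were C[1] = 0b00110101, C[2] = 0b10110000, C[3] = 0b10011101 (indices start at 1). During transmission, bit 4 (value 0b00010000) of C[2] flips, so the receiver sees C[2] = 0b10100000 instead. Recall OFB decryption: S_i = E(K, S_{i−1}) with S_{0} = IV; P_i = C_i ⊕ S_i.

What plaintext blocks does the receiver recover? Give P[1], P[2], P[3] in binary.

P[1] = 0b01011011, P[2] = 0b01100011, P[3] = 0b00000101

Only C[2] changed, to 0b10100000. In OFB, a change in C_i flips the same bit in P_i only; the keystream is unaffected. Decrypting the received ciphertext:
P[1]: S = E(K, 0b10111000) = 0b01101110; 0b00110101 ⊕ 0b01101110 = 0b01011011.
P[2]: S = E(K, 0b01101110) = 0b11000011; 0b10100000 ⊕ 0b11000011 = 0b01100011.
P[3]: S = E(K, 0b11000011) = 0b10011000; 0b10011101 ⊕ 0b10011000 = 0b00000101.
Blocks that differ from the original plaintext: P[2].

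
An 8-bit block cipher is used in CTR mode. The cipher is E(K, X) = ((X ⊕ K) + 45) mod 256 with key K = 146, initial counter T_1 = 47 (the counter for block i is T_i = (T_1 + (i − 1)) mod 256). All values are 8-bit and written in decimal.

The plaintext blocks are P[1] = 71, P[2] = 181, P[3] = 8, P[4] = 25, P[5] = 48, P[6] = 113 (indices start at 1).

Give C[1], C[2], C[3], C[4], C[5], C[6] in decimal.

CTR encryption: S_i = E(K, T_i) where T_i is the counter for block i; C_i = P_i ⊕ S_i.
C[1]: T = 47, S = E(K, T) = 234; 71 ⊕ 234 = 173.
C[2]: T = 48, S = E(K, T) = 207; 181 ⊕ 207 = 122.
C[3]: T = 49, S = E(K, T) = 208; 8 ⊕ 208 = 216.
C[4]: T = 50, S = E(K, T) = 205; 25 ⊕ 205 = 212.
C[5]: T = 51, S = E(K, T) = 206; 48 ⊕ 206 = 254.
C[6]: T = 52, S = E(K, T) = 211; 113 ⊕ 211 = 162.

C[1] = 173, C[2] = 122, C[3] = 216, C[4] = 212, C[5] = 254, C[6] = 162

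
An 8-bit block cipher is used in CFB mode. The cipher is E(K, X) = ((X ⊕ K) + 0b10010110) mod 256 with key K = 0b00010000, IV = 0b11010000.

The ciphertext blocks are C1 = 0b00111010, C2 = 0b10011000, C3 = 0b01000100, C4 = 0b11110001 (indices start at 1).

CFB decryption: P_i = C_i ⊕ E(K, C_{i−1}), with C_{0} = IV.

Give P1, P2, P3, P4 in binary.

P1: E(K, 0b11010000) = 0b01010110; 0b00111010 ⊕ 0b01010110 = 0b01101100.
P2: E(K, 0b00111010) = 0b11000000; 0b10011000 ⊕ 0b11000000 = 0b01011000.
P3: E(K, 0b10011000) = 0b00011110; 0b01000100 ⊕ 0b00011110 = 0b01011010.
P4: E(K, 0b01000100) = 0b11101010; 0b11110001 ⊕ 0b11101010 = 0b00011011.

P1 = 0b01101100, P2 = 0b01011000, P3 = 0b01011010, P4 = 0b00011011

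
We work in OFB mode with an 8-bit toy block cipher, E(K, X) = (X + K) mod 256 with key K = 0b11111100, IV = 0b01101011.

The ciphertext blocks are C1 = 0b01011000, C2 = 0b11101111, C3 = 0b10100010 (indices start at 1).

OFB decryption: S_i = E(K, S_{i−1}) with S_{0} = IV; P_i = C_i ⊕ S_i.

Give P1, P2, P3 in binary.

P1: S = E(K, 0b01101011) = 0b01100111; 0b01011000 ⊕ 0b01100111 = 0b00111111.
P2: S = E(K, 0b01100111) = 0b01100011; 0b11101111 ⊕ 0b01100011 = 0b10001100.
P3: S = E(K, 0b01100011) = 0b01011111; 0b10100010 ⊕ 0b01011111 = 0b11111101.

P1 = 0b00111111, P2 = 0b10001100, P3 = 0b11111101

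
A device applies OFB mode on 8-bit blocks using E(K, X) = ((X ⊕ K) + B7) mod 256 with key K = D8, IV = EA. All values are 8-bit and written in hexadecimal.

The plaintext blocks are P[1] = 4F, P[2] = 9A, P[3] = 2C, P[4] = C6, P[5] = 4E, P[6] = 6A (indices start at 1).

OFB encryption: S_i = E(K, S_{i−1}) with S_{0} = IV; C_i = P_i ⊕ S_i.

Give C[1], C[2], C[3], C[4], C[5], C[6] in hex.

C[1]: S = E(K, EA) = E9; 4F ⊕ E9 = A6.
C[2]: S = E(K, E9) = E8; 9A ⊕ E8 = 72.
C[3]: S = E(K, E8) = E7; 2C ⊕ E7 = CB.
C[4]: S = E(K, E7) = F6; C6 ⊕ F6 = 30.
C[5]: S = E(K, F6) = E5; 4E ⊕ E5 = AB.
C[6]: S = E(K, E5) = F4; 6A ⊕ F4 = 9E.

C[1] = A6, C[2] = 72, C[3] = CB, C[4] = 30, C[5] = AB, C[6] = 9E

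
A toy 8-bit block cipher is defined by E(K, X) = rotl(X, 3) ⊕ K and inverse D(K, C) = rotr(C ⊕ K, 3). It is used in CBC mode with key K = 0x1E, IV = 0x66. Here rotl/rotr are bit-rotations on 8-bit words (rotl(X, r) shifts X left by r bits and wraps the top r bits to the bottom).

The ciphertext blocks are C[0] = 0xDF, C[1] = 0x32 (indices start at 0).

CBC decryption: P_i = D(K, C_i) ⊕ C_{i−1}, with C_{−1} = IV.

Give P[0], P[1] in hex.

P[0]: D(K, 0xDF) = 0x38; 0x38 ⊕ 0x66 = 0x5E.
P[1]: D(K, 0x32) = 0x85; 0x85 ⊕ 0xDF = 0x5A.

P[0] = 0x5E, P[1] = 0x5A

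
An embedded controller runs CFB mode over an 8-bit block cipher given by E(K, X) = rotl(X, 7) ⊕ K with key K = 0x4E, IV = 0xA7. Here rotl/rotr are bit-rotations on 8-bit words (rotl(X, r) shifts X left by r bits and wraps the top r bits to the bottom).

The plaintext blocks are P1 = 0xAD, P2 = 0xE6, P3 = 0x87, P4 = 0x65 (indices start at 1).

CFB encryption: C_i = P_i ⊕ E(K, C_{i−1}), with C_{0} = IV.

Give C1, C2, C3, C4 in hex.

C1: E(K, 0xA7) = 0x9D; 0xAD ⊕ 0x9D = 0x30.
C2: E(K, 0x30) = 0x56; 0xE6 ⊕ 0x56 = 0xB0.
C3: E(K, 0xB0) = 0x16; 0x87 ⊕ 0x16 = 0x91.
C4: E(K, 0x91) = 0x86; 0x65 ⊕ 0x86 = 0xE3.

C1 = 0x30, C2 = 0xB0, C3 = 0x91, C4 = 0xE3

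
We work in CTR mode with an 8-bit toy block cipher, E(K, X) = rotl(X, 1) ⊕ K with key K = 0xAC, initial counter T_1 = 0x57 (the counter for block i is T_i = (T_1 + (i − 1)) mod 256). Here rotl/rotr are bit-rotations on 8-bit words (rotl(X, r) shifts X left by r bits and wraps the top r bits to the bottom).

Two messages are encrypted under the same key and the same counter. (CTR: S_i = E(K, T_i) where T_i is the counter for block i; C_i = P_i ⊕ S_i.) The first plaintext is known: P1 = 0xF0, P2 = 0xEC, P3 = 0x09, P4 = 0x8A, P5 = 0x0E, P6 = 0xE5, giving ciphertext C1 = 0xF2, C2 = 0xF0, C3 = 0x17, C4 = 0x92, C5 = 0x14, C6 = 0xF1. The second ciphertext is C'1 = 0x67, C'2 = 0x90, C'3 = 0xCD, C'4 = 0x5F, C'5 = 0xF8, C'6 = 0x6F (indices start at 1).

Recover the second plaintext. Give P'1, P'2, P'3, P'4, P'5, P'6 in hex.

In CTR with a reused counter, both messages share the same keystream S_i, so C_i ⊕ C'_i = P_i ⊕ P'_i and thus P'_i = P_i ⊕ C_i ⊕ C'_i.
P'1: 0xF0 ⊕ 0xF2 ⊕ 0x67 = 0x65.
P'2: 0xEC ⊕ 0xF0 ⊕ 0x90 = 0x8C.
P'3: 0x09 ⊕ 0x17 ⊕ 0xCD = 0xD3.
P'4: 0x8A ⊕ 0x92 ⊕ 0x5F = 0x47.
P'5: 0x0E ⊕ 0x14 ⊕ 0xF8 = 0xE2.
P'6: 0xE5 ⊕ 0xF1 ⊕ 0x6F = 0x7B.

P'1 = 0x65, P'2 = 0x8C, P'3 = 0xD3, P'4 = 0x47, P'5 = 0xE2, P'6 = 0x7B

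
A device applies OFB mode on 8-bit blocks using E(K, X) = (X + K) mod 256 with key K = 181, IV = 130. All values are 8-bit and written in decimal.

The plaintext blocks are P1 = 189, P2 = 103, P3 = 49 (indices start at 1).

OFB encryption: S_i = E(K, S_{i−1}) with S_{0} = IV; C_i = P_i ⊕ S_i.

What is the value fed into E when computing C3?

236

C1: S = E(K, 130) = 55; 189 ⊕ 55 = 138.
C2: S = E(K, 55) = 236; 103 ⊕ 236 = 139.
C3: S = E(K, 236) = 161; 49 ⊕ 161 = 144.
So the input to E for block 3 is 236.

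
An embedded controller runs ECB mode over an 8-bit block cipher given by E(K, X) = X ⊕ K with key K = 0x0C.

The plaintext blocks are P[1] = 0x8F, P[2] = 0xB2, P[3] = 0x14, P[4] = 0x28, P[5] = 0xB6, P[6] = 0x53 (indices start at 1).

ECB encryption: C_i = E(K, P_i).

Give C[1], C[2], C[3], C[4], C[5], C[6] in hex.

C[1] = 0x83, C[2] = 0xBE, C[3] = 0x18, C[4] = 0x24, C[5] = 0xBA, C[6] = 0x5F

C[1]: E(K, 0x8F) = 0x83.
C[2]: E(K, 0xB2) = 0xBE.
C[3]: E(K, 0x14) = 0x18.
C[4]: E(K, 0x28) = 0x24.
C[5]: E(K, 0xB6) = 0xBA.
C[6]: E(K, 0x53) = 0x5F.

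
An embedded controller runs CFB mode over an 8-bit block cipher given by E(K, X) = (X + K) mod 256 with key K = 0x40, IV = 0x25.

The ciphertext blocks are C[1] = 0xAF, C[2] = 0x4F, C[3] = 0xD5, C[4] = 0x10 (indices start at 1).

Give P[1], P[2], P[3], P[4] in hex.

CFB decryption: P_i = C_i ⊕ E(K, C_{i−1}), with C_{0} = IV.
P[1]: E(K, 0x25) = 0x65; 0xAF ⊕ 0x65 = 0xCA.
P[2]: E(K, 0xAF) = 0xEF; 0x4F ⊕ 0xEF = 0xA0.
P[3]: E(K, 0x4F) = 0x8F; 0xD5 ⊕ 0x8F = 0x5A.
P[4]: E(K, 0xD5) = 0x15; 0x10 ⊕ 0x15 = 0x05.

P[1] = 0xCA, P[2] = 0xA0, P[3] = 0x5A, P[4] = 0x05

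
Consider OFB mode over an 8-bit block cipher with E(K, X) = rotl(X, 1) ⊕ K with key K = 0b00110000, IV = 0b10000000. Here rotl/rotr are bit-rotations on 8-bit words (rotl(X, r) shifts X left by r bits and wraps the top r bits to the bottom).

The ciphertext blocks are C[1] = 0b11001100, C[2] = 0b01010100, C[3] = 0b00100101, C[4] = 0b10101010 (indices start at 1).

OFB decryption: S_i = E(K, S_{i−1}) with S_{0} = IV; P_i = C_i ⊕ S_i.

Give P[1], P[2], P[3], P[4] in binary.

P[1] = 0b11111101, P[2] = 0b00000110, P[3] = 0b10110001, P[4] = 0b10110011

P[1]: S = E(K, 0b10000000) = 0b00110001; 0b11001100 ⊕ 0b00110001 = 0b11111101.
P[2]: S = E(K, 0b00110001) = 0b01010010; 0b01010100 ⊕ 0b01010010 = 0b00000110.
P[3]: S = E(K, 0b01010010) = 0b10010100; 0b00100101 ⊕ 0b10010100 = 0b10110001.
P[4]: S = E(K, 0b10010100) = 0b00011001; 0b10101010 ⊕ 0b00011001 = 0b10110011.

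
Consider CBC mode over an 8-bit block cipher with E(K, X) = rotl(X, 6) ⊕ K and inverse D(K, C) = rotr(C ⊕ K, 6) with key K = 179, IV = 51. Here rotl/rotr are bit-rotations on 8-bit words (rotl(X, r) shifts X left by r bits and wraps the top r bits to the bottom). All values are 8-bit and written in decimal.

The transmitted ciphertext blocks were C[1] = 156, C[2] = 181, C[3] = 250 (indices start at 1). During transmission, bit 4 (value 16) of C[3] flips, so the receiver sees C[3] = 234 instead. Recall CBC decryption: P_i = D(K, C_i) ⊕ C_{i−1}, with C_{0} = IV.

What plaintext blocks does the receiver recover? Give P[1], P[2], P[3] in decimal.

Only C[3] changed, to 234. In CBC, a change in C_i garbles P_i and flips the same bit in P_{i+1}. Decrypting the received ciphertext:
P[1]: D(K, 156) = 188; 188 ⊕ 51 = 143.
P[2]: D(K, 181) = 24; 24 ⊕ 156 = 132.
P[3]: D(K, 234) = 101; 101 ⊕ 181 = 208.
Blocks that differ from the original plaintext: P[3].

P[1] = 143, P[2] = 132, P[3] = 208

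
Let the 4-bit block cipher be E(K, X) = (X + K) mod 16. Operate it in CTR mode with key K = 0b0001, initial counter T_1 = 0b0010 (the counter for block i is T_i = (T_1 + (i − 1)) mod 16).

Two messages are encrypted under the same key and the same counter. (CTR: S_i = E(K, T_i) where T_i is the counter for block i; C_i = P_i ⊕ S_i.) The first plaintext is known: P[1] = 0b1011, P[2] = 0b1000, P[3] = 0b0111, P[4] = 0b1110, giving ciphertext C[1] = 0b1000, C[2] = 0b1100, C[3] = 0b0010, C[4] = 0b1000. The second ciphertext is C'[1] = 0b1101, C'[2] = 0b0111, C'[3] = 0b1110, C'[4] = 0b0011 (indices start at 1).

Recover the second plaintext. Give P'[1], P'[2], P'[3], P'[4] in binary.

In CTR with a reused counter, both messages share the same keystream S_i, so C_i ⊕ C'_i = P_i ⊕ P'_i and thus P'_i = P_i ⊕ C_i ⊕ C'_i.
P'[1]: 0b1011 ⊕ 0b1000 ⊕ 0b1101 = 0b1110.
P'[2]: 0b1000 ⊕ 0b1100 ⊕ 0b0111 = 0b0011.
P'[3]: 0b0111 ⊕ 0b0010 ⊕ 0b1110 = 0b1011.
P'[4]: 0b1110 ⊕ 0b1000 ⊕ 0b0011 = 0b0101.

P'[1] = 0b1110, P'[2] = 0b0011, P'[3] = 0b1011, P'[4] = 0b0101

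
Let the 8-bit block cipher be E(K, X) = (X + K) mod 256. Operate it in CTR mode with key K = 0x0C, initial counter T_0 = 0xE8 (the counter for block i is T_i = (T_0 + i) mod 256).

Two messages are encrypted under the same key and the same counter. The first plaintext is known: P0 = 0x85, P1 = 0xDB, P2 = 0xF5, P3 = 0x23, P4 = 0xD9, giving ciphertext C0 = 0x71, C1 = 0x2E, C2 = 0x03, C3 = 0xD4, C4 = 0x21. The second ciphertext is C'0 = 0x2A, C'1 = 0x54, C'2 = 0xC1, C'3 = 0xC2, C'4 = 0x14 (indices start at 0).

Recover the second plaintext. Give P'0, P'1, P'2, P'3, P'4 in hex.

P'0 = 0xDE, P'1 = 0xA1, P'2 = 0x37, P'3 = 0x35, P'4 = 0xEC

In CTR with a reused counter, both messages share the same keystream S_i, so C_i ⊕ C'_i = P_i ⊕ P'_i and thus P'_i = P_i ⊕ C_i ⊕ C'_i.
P'0: 0x85 ⊕ 0x71 ⊕ 0x2A = 0xDE.
P'1: 0xDB ⊕ 0x2E ⊕ 0x54 = 0xA1.
P'2: 0xF5 ⊕ 0x03 ⊕ 0xC1 = 0x37.
P'3: 0x23 ⊕ 0xD4 ⊕ 0xC2 = 0x35.
P'4: 0xD9 ⊕ 0x21 ⊕ 0x14 = 0xEC.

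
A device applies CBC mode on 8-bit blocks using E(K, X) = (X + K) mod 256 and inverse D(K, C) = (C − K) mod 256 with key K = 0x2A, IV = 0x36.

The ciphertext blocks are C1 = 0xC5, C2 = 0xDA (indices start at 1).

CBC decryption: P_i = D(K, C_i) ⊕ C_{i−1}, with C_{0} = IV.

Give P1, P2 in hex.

P1 = 0xAD, P2 = 0x75

P1: D(K, 0xC5) = 0x9B; 0x9B ⊕ 0x36 = 0xAD.
P2: D(K, 0xDA) = 0xB0; 0xB0 ⊕ 0xC5 = 0x75.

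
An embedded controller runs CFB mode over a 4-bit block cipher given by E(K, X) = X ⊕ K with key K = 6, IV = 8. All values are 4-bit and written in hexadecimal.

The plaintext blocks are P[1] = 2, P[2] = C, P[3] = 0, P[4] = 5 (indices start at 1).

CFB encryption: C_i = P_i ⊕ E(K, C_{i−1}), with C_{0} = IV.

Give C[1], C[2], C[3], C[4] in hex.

C[1] = C, C[2] = 6, C[3] = 0, C[4] = 3

C[1]: E(K, 8) = E; 2 ⊕ E = C.
C[2]: E(K, C) = A; C ⊕ A = 6.
C[3]: E(K, 6) = 0; 0 ⊕ 0 = 0.
C[4]: E(K, 0) = 6; 5 ⊕ 6 = 3.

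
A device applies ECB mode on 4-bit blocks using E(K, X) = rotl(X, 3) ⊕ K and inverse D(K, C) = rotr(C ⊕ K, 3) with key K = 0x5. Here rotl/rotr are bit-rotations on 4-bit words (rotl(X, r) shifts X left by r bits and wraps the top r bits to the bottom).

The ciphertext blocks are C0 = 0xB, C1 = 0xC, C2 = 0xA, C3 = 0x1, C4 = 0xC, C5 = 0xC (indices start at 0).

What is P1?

P1 = 0x3

ECB decryption: P_i = D(K, C_i).
P1: D(K, 0xC) = 0x3.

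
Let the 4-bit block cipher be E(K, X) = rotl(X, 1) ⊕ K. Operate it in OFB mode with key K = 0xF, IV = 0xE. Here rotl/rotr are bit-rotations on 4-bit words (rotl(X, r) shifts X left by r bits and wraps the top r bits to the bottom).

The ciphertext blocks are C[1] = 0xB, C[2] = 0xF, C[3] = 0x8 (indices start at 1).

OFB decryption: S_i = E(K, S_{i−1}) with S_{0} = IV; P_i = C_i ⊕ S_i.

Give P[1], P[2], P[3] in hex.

P[1] = 0x9, P[2] = 0x4, P[3] = 0x0

P[1]: S = E(K, 0xE) = 0x2; 0xB ⊕ 0x2 = 0x9.
P[2]: S = E(K, 0x2) = 0xB; 0xF ⊕ 0xB = 0x4.
P[3]: S = E(K, 0xB) = 0x8; 0x8 ⊕ 0x8 = 0x0.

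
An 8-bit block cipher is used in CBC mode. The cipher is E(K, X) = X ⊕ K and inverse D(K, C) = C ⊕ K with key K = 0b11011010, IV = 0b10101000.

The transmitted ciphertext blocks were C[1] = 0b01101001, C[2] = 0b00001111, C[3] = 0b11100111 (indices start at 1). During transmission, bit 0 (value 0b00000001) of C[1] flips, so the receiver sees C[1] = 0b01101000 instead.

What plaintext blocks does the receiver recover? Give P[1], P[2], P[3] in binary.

CBC decryption: P_i = D(K, C_i) ⊕ C_{i−1}, with C_{0} = IV.
Only C[1] changed, to 0b01101000. In CBC, a change in C_i garbles P_i and flips the same bit in P_{i+1}. Decrypting the received ciphertext:
P[1]: D(K, 0b01101000) = 0b10110010; 0b10110010 ⊕ 0b10101000 = 0b00011010.
P[2]: D(K, 0b00001111) = 0b11010101; 0b11010101 ⊕ 0b01101000 = 0b10111101.
P[3]: D(K, 0b11100111) = 0b00111101; 0b00111101 ⊕ 0b00001111 = 0b00110010.
Blocks that differ from the original plaintext: P[1], P[2].

P[1] = 0b00011010, P[2] = 0b10111101, P[3] = 0b00110010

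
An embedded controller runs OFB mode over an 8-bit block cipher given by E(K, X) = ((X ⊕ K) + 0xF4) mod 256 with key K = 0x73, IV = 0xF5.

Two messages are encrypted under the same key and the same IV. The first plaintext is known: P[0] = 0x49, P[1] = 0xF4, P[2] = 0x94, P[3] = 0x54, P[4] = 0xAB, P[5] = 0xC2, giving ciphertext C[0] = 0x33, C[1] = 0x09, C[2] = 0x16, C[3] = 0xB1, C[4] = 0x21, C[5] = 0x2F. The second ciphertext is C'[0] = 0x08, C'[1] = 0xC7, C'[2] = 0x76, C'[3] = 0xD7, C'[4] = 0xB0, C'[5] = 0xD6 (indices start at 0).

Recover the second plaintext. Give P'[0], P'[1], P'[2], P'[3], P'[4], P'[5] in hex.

P'[0] = 0x72, P'[1] = 0x3A, P'[2] = 0xF4, P'[3] = 0x32, P'[4] = 0x3A, P'[5] = 0x3B

In OFB with a reused IV, both messages share the same keystream S_i, so C_i ⊕ C'_i = P_i ⊕ P'_i and thus P'_i = P_i ⊕ C_i ⊕ C'_i.
P'[0]: 0x49 ⊕ 0x33 ⊕ 0x08 = 0x72.
P'[1]: 0xF4 ⊕ 0x09 ⊕ 0xC7 = 0x3A.
P'[2]: 0x94 ⊕ 0x16 ⊕ 0x76 = 0xF4.
P'[3]: 0x54 ⊕ 0xB1 ⊕ 0xD7 = 0x32.
P'[4]: 0xAB ⊕ 0x21 ⊕ 0xB0 = 0x3A.
P'[5]: 0xC2 ⊕ 0x2F ⊕ 0xD6 = 0x3B.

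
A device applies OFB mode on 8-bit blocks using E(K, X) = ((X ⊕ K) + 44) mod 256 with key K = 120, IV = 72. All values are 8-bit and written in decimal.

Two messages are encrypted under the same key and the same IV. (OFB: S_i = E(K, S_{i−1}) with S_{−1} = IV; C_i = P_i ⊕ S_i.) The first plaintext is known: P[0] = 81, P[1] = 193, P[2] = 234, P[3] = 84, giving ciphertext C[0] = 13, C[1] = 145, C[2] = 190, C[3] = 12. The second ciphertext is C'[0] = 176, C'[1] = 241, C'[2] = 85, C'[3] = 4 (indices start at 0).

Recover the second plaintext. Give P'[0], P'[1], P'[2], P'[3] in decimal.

P'[0] = 236, P'[1] = 161, P'[2] = 1, P'[3] = 92

In OFB with a reused IV, both messages share the same keystream S_i, so C_i ⊕ C'_i = P_i ⊕ P'_i and thus P'_i = P_i ⊕ C_i ⊕ C'_i.
P'[0]: 81 ⊕ 13 ⊕ 176 = 236.
P'[1]: 193 ⊕ 145 ⊕ 241 = 161.
P'[2]: 234 ⊕ 190 ⊕ 85 = 1.
P'[3]: 84 ⊕ 12 ⊕ 4 = 92.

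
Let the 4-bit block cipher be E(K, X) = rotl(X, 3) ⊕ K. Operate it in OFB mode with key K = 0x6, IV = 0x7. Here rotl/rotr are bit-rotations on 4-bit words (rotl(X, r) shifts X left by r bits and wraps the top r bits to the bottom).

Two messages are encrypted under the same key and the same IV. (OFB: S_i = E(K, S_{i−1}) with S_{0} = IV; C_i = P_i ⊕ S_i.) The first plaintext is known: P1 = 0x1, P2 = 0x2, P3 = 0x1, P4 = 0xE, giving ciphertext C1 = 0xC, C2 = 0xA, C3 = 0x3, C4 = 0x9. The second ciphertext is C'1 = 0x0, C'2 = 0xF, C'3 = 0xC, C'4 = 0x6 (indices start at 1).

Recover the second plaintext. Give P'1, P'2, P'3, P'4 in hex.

P'1 = 0xD, P'2 = 0x7, P'3 = 0xE, P'4 = 0x1

In OFB with a reused IV, both messages share the same keystream S_i, so C_i ⊕ C'_i = P_i ⊕ P'_i and thus P'_i = P_i ⊕ C_i ⊕ C'_i.
P'1: 0x1 ⊕ 0xC ⊕ 0x0 = 0xD.
P'2: 0x2 ⊕ 0xA ⊕ 0xF = 0x7.
P'3: 0x1 ⊕ 0x3 ⊕ 0xC = 0xE.
P'4: 0xE ⊕ 0x9 ⊕ 0x6 = 0x1.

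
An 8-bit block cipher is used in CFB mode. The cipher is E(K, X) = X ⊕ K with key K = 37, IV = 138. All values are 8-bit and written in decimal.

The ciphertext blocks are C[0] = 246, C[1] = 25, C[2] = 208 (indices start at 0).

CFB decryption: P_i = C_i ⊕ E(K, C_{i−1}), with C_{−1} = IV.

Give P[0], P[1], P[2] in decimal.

P[0] = 89, P[1] = 202, P[2] = 236

P[0]: E(K, 138) = 175; 246 ⊕ 175 = 89.
P[1]: E(K, 246) = 211; 25 ⊕ 211 = 202.
P[2]: E(K, 25) = 60; 208 ⊕ 60 = 236.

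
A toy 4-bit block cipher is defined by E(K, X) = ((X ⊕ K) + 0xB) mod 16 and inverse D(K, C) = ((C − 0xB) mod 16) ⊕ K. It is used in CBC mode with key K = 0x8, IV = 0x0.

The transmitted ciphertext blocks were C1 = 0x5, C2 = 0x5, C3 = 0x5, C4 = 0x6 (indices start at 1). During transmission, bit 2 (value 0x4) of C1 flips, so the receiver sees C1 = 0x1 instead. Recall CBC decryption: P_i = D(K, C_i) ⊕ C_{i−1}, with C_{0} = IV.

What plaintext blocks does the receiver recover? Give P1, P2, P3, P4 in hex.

P1 = 0xE, P2 = 0x3, P3 = 0x7, P4 = 0x6

Only C1 changed, to 0x1. In CBC, a change in C_i garbles P_i and flips the same bit in P_{i+1}. Decrypting the received ciphertext:
P1: D(K, 0x1) = 0xE; 0xE ⊕ 0x0 = 0xE.
P2: D(K, 0x5) = 0x2; 0x2 ⊕ 0x1 = 0x3.
P3: D(K, 0x5) = 0x2; 0x2 ⊕ 0x5 = 0x7.
P4: D(K, 0x6) = 0x3; 0x3 ⊕ 0x5 = 0x6.
Blocks that differ from the original plaintext: P1, P2.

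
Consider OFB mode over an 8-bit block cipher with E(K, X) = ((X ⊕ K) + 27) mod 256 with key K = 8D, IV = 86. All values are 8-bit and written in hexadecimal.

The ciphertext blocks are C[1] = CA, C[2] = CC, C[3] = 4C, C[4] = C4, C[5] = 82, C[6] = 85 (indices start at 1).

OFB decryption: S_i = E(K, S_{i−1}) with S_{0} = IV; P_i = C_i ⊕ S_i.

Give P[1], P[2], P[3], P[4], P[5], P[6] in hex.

P[1]: S = E(K, 86) = 32; CA ⊕ 32 = F8.
P[2]: S = E(K, 32) = E6; CC ⊕ E6 = 2A.
P[3]: S = E(K, E6) = 92; 4C ⊕ 92 = DE.
P[4]: S = E(K, 92) = 46; C4 ⊕ 46 = 82.
P[5]: S = E(K, 46) = F2; 82 ⊕ F2 = 70.
P[6]: S = E(K, F2) = A6; 85 ⊕ A6 = 23.

P[1] = F8, P[2] = 2A, P[3] = DE, P[4] = 82, P[5] = 70, P[6] = 23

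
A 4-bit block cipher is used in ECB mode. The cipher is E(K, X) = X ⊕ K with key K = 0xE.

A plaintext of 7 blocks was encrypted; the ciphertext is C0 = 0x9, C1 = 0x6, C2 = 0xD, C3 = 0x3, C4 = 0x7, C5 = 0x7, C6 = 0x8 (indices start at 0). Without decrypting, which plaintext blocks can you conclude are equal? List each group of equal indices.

ECB encrypts each block independently with the same key, so equal ciphertext blocks imply equal plaintext blocks.
C4 = C5 = 0x7, so P4 = P5.

P4 = P5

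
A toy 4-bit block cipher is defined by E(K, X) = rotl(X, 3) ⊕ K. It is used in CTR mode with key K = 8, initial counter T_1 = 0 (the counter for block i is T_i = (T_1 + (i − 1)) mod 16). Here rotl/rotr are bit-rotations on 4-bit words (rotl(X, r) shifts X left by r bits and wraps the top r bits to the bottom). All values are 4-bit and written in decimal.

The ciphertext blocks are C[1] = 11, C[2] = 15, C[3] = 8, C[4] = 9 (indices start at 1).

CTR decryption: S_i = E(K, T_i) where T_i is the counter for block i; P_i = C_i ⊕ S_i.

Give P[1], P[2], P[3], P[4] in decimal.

P[1] = 3, P[2] = 15, P[3] = 1, P[4] = 8

P[1]: T = 0, S = E(K, T) = 8; 11 ⊕ 8 = 3.
P[2]: T = 1, S = E(K, T) = 0; 15 ⊕ 0 = 15.
P[3]: T = 2, S = E(K, T) = 9; 8 ⊕ 9 = 1.
P[4]: T = 3, S = E(K, T) = 1; 9 ⊕ 1 = 8.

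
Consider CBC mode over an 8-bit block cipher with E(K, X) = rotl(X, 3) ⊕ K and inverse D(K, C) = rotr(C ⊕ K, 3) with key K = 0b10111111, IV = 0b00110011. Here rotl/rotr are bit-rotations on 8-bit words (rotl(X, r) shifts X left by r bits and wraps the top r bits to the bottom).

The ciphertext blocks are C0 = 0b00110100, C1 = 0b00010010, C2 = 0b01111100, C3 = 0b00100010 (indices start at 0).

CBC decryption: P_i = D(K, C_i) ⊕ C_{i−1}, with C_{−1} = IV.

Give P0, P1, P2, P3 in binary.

P0: D(K, 0b00110100) = 0b01110001; 0b01110001 ⊕ 0b00110011 = 0b01000010.
P1: D(K, 0b00010010) = 0b10110101; 0b10110101 ⊕ 0b00110100 = 0b10000001.
P2: D(K, 0b01111100) = 0b01111000; 0b01111000 ⊕ 0b00010010 = 0b01101010.
P3: D(K, 0b00100010) = 0b10110011; 0b10110011 ⊕ 0b01111100 = 0b11001111.

P0 = 0b01000010, P1 = 0b10000001, P2 = 0b01101010, P3 = 0b11001111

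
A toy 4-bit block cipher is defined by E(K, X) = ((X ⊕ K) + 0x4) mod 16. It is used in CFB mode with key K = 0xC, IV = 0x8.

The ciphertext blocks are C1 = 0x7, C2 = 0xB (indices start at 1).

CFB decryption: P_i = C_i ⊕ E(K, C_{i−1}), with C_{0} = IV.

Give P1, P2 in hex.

P1 = 0xF, P2 = 0x4

P1: E(K, 0x8) = 0x8; 0x7 ⊕ 0x8 = 0xF.
P2: E(K, 0x7) = 0xF; 0xB ⊕ 0xF = 0x4.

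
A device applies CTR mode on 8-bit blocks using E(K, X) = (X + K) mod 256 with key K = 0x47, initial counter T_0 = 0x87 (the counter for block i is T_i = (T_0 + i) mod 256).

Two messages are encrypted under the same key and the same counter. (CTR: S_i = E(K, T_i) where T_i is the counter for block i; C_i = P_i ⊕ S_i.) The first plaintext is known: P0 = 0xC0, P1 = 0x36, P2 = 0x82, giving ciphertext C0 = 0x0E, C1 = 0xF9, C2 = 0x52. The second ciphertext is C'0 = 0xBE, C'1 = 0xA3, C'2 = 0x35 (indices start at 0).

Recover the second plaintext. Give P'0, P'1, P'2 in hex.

In CTR with a reused counter, both messages share the same keystream S_i, so C_i ⊕ C'_i = P_i ⊕ P'_i and thus P'_i = P_i ⊕ C_i ⊕ C'_i.
P'0: 0xC0 ⊕ 0x0E ⊕ 0xBE = 0x70.
P'1: 0x36 ⊕ 0xF9 ⊕ 0xA3 = 0x6C.
P'2: 0x82 ⊕ 0x52 ⊕ 0x35 = 0xE5.

P'0 = 0x70, P'1 = 0x6C, P'2 = 0xE5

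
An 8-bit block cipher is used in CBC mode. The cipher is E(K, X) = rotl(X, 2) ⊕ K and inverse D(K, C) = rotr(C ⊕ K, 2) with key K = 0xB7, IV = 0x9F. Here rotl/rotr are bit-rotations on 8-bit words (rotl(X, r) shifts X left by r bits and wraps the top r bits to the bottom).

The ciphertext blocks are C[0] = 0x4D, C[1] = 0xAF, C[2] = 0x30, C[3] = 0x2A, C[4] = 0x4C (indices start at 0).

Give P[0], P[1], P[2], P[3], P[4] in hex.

P[0] = 0x21, P[1] = 0x4B, P[2] = 0x4E, P[3] = 0x57, P[4] = 0xD4

CBC decryption: P_i = D(K, C_i) ⊕ C_{i−1}, with C_{−1} = IV.
P[0]: D(K, 0x4D) = 0xBE; 0xBE ⊕ 0x9F = 0x21.
P[1]: D(K, 0xAF) = 0x06; 0x06 ⊕ 0x4D = 0x4B.
P[2]: D(K, 0x30) = 0xE1; 0xE1 ⊕ 0xAF = 0x4E.
P[3]: D(K, 0x2A) = 0x67; 0x67 ⊕ 0x30 = 0x57.
P[4]: D(K, 0x4C) = 0xFE; 0xFE ⊕ 0x2A = 0xD4.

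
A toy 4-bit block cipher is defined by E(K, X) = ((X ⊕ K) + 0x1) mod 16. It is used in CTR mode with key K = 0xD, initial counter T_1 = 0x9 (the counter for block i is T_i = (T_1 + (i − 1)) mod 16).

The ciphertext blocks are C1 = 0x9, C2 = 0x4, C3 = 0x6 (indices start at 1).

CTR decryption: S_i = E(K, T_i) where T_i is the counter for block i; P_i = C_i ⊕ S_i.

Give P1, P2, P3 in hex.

P1 = 0xC, P2 = 0xC, P3 = 0x1

P1: T = 0x9, S = E(K, T) = 0x5; 0x9 ⊕ 0x5 = 0xC.
P2: T = 0xA, S = E(K, T) = 0x8; 0x4 ⊕ 0x8 = 0xC.
P3: T = 0xB, S = E(K, T) = 0x7; 0x6 ⊕ 0x7 = 0x1.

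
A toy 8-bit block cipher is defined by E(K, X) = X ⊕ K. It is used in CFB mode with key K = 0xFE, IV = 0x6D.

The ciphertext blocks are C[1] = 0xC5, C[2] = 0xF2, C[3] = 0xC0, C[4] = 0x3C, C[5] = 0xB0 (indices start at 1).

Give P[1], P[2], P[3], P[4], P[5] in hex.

CFB decryption: P_i = C_i ⊕ E(K, C_{i−1}), with C_{0} = IV.
P[1]: E(K, 0x6D) = 0x93; 0xC5 ⊕ 0x93 = 0x56.
P[2]: E(K, 0xC5) = 0x3B; 0xF2 ⊕ 0x3B = 0xC9.
P[3]: E(K, 0xF2) = 0x0C; 0xC0 ⊕ 0x0C = 0xCC.
P[4]: E(K, 0xC0) = 0x3E; 0x3C ⊕ 0x3E = 0x02.
P[5]: E(K, 0x3C) = 0xC2; 0xB0 ⊕ 0xC2 = 0x72.

P[1] = 0x56, P[2] = 0xC9, P[3] = 0xCC, P[4] = 0x02, P[5] = 0x72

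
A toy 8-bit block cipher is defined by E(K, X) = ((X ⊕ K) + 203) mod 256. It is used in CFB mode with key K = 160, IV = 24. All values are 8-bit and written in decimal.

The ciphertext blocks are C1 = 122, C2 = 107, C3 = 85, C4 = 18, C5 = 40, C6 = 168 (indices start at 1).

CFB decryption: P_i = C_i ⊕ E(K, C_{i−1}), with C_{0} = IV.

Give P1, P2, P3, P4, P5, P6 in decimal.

P1 = 249, P2 = 206, P3 = 195, P4 = 210, P5 = 85, P6 = 251

P1: E(K, 24) = 131; 122 ⊕ 131 = 249.
P2: E(K, 122) = 165; 107 ⊕ 165 = 206.
P3: E(K, 107) = 150; 85 ⊕ 150 = 195.
P4: E(K, 85) = 192; 18 ⊕ 192 = 210.
P5: E(K, 18) = 125; 40 ⊕ 125 = 85.
P6: E(K, 40) = 83; 168 ⊕ 83 = 251.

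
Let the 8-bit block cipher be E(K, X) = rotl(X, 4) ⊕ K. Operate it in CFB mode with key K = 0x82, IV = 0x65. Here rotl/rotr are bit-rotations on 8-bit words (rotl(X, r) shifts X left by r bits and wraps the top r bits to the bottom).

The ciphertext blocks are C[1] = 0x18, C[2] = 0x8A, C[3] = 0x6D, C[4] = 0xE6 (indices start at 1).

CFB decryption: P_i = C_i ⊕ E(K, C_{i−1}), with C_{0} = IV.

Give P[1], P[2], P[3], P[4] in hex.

P[1]: E(K, 0x65) = 0xD4; 0x18 ⊕ 0xD4 = 0xCC.
P[2]: E(K, 0x18) = 0x03; 0x8A ⊕ 0x03 = 0x89.
P[3]: E(K, 0x8A) = 0x2A; 0x6D ⊕ 0x2A = 0x47.
P[4]: E(K, 0x6D) = 0x54; 0xE6 ⊕ 0x54 = 0xB2.

P[1] = 0xCC, P[2] = 0x89, P[3] = 0x47, P[4] = 0xB2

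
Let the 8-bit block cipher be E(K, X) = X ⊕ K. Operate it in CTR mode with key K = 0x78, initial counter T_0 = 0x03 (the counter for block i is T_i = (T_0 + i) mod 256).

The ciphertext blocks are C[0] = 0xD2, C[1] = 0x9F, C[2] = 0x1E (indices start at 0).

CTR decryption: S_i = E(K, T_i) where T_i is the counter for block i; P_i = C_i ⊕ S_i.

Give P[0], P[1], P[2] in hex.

P[0] = 0xA9, P[1] = 0xE3, P[2] = 0x63

P[0]: T = 0x03, S = E(K, T) = 0x7B; 0xD2 ⊕ 0x7B = 0xA9.
P[1]: T = 0x04, S = E(K, T) = 0x7C; 0x9F ⊕ 0x7C = 0xE3.
P[2]: T = 0x05, S = E(K, T) = 0x7D; 0x1E ⊕ 0x7D = 0x63.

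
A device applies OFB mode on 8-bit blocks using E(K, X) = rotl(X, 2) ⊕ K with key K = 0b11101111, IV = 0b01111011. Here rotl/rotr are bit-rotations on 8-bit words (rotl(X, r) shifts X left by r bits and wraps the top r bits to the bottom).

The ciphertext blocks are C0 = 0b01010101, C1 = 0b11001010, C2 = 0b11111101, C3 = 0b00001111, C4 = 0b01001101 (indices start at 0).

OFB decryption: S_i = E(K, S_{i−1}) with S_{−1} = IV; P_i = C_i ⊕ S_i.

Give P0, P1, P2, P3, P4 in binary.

P0 = 0b01010111, P1 = 0b00101101, P2 = 0b10001101, P3 = 0b00100001, P4 = 0b00011010

P0: S = E(K, 0b01111011) = 0b00000010; 0b01010101 ⊕ 0b00000010 = 0b01010111.
P1: S = E(K, 0b00000010) = 0b11100111; 0b11001010 ⊕ 0b11100111 = 0b00101101.
P2: S = E(K, 0b11100111) = 0b01110000; 0b11111101 ⊕ 0b01110000 = 0b10001101.
P3: S = E(K, 0b01110000) = 0b00101110; 0b00001111 ⊕ 0b00101110 = 0b00100001.
P4: S = E(K, 0b00101110) = 0b01010111; 0b01001101 ⊕ 0b01010111 = 0b00011010.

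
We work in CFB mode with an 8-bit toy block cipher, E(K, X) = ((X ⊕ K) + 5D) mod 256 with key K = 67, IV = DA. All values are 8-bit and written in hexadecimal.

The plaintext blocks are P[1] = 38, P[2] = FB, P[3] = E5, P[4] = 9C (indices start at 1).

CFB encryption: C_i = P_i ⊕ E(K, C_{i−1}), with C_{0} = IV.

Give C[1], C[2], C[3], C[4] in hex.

C[1]: E(K, DA) = 1A; 38 ⊕ 1A = 22.
C[2]: E(K, 22) = A2; FB ⊕ A2 = 59.
C[3]: E(K, 59) = 9B; E5 ⊕ 9B = 7E.
C[4]: E(K, 7E) = 76; 9C ⊕ 76 = EA.

C[1] = 22, C[2] = 59, C[3] = 7E, C[4] = EA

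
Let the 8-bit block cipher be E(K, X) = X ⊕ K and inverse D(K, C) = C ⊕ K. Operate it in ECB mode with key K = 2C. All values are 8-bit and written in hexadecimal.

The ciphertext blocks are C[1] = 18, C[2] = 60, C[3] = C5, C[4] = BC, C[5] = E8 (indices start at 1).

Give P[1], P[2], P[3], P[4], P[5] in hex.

P[1] = 34, P[2] = 4C, P[3] = E9, P[4] = 90, P[5] = C4

ECB decryption: P_i = D(K, C_i).
P[1]: D(K, 18) = 34.
P[2]: D(K, 60) = 4C.
P[3]: D(K, C5) = E9.
P[4]: D(K, BC) = 90.
P[5]: D(K, E8) = C4.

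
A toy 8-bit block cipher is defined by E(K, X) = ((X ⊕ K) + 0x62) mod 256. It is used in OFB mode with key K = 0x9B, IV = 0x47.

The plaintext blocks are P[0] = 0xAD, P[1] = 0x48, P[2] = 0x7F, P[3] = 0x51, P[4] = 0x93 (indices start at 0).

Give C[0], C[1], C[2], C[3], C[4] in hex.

C[0] = 0x93, C[1] = 0x4F, C[2] = 0x81, C[3] = 0x96, C[4] = 0x2D

OFB encryption: S_i = E(K, S_{i−1}) with S_{−1} = IV; C_i = P_i ⊕ S_i.
C[0]: S = E(K, 0x47) = 0x3E; 0xAD ⊕ 0x3E = 0x93.
C[1]: S = E(K, 0x3E) = 0x07; 0x48 ⊕ 0x07 = 0x4F.
C[2]: S = E(K, 0x07) = 0xFE; 0x7F ⊕ 0xFE = 0x81.
C[3]: S = E(K, 0xFE) = 0xC7; 0x51 ⊕ 0xC7 = 0x96.
C[4]: S = E(K, 0xC7) = 0xBE; 0x93 ⊕ 0xBE = 0x2D.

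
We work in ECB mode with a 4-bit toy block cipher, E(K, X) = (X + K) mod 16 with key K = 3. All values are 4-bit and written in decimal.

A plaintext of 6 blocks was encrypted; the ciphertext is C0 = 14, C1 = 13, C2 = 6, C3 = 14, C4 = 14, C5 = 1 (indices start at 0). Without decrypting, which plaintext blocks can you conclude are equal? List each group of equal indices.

P0 = P3 = P4

ECB encrypts each block independently with the same key, so equal ciphertext blocks imply equal plaintext blocks.
C0 = C3 = C4 = 14, so P0 = P3 = P4.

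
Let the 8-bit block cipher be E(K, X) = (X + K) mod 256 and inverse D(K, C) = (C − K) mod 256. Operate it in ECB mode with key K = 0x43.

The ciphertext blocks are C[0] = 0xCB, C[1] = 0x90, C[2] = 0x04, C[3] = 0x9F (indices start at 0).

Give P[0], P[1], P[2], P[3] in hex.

ECB decryption: P_i = D(K, C_i).
P[0]: D(K, 0xCB) = 0x88.
P[1]: D(K, 0x90) = 0x4D.
P[2]: D(K, 0x04) = 0xC1.
P[3]: D(K, 0x9F) = 0x5C.

P[0] = 0x88, P[1] = 0x4D, P[2] = 0xC1, P[3] = 0x5C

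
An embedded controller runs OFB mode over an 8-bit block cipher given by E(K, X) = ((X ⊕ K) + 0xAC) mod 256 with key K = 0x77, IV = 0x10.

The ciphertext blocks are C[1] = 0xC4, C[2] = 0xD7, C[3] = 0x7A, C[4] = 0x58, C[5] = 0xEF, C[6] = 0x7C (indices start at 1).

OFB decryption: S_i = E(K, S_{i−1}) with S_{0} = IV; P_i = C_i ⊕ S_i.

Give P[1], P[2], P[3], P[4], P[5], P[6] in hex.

P[1]: S = E(K, 0x10) = 0x13; 0xC4 ⊕ 0x13 = 0xD7.
P[2]: S = E(K, 0x13) = 0x10; 0xD7 ⊕ 0x10 = 0xC7.
P[3]: S = E(K, 0x10) = 0x13; 0x7A ⊕ 0x13 = 0x69.
P[4]: S = E(K, 0x13) = 0x10; 0x58 ⊕ 0x10 = 0x48.
P[5]: S = E(K, 0x10) = 0x13; 0xEF ⊕ 0x13 = 0xFC.
P[6]: S = E(K, 0x13) = 0x10; 0x7C ⊕ 0x10 = 0x6C.

P[1] = 0xD7, P[2] = 0xC7, P[3] = 0x69, P[4] = 0x48, P[5] = 0xFC, P[6] = 0x6C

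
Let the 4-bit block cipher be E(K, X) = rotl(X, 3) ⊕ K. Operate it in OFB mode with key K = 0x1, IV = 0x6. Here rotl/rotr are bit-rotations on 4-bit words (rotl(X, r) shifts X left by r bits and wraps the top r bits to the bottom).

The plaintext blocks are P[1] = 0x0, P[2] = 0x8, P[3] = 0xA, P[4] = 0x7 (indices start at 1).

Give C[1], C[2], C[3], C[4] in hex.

C[1] = 0x2, C[2] = 0x8, C[3] = 0xB, C[4] = 0xE

OFB encryption: S_i = E(K, S_{i−1}) with S_{0} = IV; C_i = P_i ⊕ S_i.
C[1]: S = E(K, 0x6) = 0x2; 0x0 ⊕ 0x2 = 0x2.
C[2]: S = E(K, 0x2) = 0x0; 0x8 ⊕ 0x0 = 0x8.
C[3]: S = E(K, 0x0) = 0x1; 0xA ⊕ 0x1 = 0xB.
C[4]: S = E(K, 0x1) = 0x9; 0x7 ⊕ 0x9 = 0xE.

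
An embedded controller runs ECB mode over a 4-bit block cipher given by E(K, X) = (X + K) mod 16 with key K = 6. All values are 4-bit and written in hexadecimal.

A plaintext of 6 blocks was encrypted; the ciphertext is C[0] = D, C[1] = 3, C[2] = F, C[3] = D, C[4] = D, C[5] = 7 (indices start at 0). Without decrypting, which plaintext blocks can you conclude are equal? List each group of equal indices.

ECB encrypts each block independently with the same key, so equal ciphertext blocks imply equal plaintext blocks.
C[0] = C[3] = C[4] = D, so P[0] = P[3] = P[4].

P[0] = P[3] = P[4]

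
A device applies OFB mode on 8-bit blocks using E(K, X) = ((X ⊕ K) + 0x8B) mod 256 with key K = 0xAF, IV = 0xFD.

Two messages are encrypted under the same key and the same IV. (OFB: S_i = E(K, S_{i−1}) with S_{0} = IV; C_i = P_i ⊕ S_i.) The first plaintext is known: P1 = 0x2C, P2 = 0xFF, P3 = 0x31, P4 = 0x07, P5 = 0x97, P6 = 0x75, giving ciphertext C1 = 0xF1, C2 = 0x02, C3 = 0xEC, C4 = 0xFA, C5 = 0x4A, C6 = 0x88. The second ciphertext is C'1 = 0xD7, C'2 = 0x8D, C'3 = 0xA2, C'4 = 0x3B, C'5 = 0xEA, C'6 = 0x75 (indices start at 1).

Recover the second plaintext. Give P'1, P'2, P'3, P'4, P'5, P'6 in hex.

In OFB with a reused IV, both messages share the same keystream S_i, so C_i ⊕ C'_i = P_i ⊕ P'_i and thus P'_i = P_i ⊕ C_i ⊕ C'_i.
P'1: 0x2C ⊕ 0xF1 ⊕ 0xD7 = 0x0A.
P'2: 0xFF ⊕ 0x02 ⊕ 0x8D = 0x70.
P'3: 0x31 ⊕ 0xEC ⊕ 0xA2 = 0x7F.
P'4: 0x07 ⊕ 0xFA ⊕ 0x3B = 0xC6.
P'5: 0x97 ⊕ 0x4A ⊕ 0xEA = 0x37.
P'6: 0x75 ⊕ 0x88 ⊕ 0x75 = 0x88.

P'1 = 0x0A, P'2 = 0x70, P'3 = 0x7F, P'4 = 0xC6, P'5 = 0x37, P'6 = 0x88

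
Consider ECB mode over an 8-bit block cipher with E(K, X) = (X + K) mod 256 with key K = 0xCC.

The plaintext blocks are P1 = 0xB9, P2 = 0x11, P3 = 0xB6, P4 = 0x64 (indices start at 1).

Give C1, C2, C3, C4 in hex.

C1 = 0x85, C2 = 0xDD, C3 = 0x82, C4 = 0x30

ECB encryption: C_i = E(K, P_i).
C1: E(K, 0xB9) = 0x85.
C2: E(K, 0x11) = 0xDD.
C3: E(K, 0xB6) = 0x82.
C4: E(K, 0x64) = 0x30.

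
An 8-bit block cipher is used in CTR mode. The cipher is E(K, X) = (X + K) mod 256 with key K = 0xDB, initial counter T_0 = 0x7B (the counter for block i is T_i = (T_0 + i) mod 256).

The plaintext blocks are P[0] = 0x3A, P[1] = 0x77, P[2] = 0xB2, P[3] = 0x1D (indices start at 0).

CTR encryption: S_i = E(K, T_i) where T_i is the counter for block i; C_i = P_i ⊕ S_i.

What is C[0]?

C[0] = 0x6C

C[0]: T = 0x7B, S = E(K, T) = 0x56; 0x3A ⊕ 0x56 = 0x6C.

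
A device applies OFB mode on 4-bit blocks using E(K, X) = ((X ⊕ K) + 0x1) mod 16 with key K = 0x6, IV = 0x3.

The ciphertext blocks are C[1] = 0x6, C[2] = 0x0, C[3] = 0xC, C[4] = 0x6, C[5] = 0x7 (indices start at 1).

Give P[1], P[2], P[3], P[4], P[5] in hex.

OFB decryption: S_i = E(K, S_{i−1}) with S_{0} = IV; P_i = C_i ⊕ S_i.
P[1]: S = E(K, 0x3) = 0x6; 0x6 ⊕ 0x6 = 0x0.
P[2]: S = E(K, 0x6) = 0x1; 0x0 ⊕ 0x1 = 0x1.
P[3]: S = E(K, 0x1) = 0x8; 0xC ⊕ 0x8 = 0x4.
P[4]: S = E(K, 0x8) = 0xF; 0x6 ⊕ 0xF = 0x9.
P[5]: S = E(K, 0xF) = 0xA; 0x7 ⊕ 0xA = 0xD.

P[1] = 0x0, P[2] = 0x1, P[3] = 0x4, P[4] = 0x9, P[5] = 0xD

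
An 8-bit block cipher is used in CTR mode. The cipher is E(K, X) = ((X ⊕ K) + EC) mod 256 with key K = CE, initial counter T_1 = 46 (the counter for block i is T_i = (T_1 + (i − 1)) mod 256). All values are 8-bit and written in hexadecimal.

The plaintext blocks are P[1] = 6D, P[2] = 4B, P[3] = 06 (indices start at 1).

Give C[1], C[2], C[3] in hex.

C[1] = 19, C[2] = 3E, C[3] = 74

CTR encryption: S_i = E(K, T_i) where T_i is the counter for block i; C_i = P_i ⊕ S_i.
C[1]: T = 46, S = E(K, T) = 74; 6D ⊕ 74 = 19.
C[2]: T = 47, S = E(K, T) = 75; 4B ⊕ 75 = 3E.
C[3]: T = 48, S = E(K, T) = 72; 06 ⊕ 72 = 74.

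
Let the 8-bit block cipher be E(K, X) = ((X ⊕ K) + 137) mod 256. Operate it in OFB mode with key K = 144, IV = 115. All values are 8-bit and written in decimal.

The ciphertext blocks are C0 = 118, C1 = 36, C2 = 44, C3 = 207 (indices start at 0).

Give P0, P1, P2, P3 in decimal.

OFB decryption: S_i = E(K, S_{i−1}) with S_{−1} = IV; P_i = C_i ⊕ S_i.
P0: S = E(K, 115) = 108; 118 ⊕ 108 = 26.
P1: S = E(K, 108) = 133; 36 ⊕ 133 = 161.
P2: S = E(K, 133) = 158; 44 ⊕ 158 = 178.
P3: S = E(K, 158) = 151; 207 ⊕ 151 = 88.

P0 = 26, P1 = 161, P2 = 178, P3 = 88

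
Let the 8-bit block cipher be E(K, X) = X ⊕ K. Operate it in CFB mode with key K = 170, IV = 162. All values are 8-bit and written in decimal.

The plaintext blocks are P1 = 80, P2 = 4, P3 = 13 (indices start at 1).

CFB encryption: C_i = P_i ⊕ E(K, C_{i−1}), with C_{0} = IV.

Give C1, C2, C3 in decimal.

C1: E(K, 162) = 8; 80 ⊕ 8 = 88.
C2: E(K, 88) = 242; 4 ⊕ 242 = 246.
C3: E(K, 246) = 92; 13 ⊕ 92 = 81.

C1 = 88, C2 = 246, C3 = 81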